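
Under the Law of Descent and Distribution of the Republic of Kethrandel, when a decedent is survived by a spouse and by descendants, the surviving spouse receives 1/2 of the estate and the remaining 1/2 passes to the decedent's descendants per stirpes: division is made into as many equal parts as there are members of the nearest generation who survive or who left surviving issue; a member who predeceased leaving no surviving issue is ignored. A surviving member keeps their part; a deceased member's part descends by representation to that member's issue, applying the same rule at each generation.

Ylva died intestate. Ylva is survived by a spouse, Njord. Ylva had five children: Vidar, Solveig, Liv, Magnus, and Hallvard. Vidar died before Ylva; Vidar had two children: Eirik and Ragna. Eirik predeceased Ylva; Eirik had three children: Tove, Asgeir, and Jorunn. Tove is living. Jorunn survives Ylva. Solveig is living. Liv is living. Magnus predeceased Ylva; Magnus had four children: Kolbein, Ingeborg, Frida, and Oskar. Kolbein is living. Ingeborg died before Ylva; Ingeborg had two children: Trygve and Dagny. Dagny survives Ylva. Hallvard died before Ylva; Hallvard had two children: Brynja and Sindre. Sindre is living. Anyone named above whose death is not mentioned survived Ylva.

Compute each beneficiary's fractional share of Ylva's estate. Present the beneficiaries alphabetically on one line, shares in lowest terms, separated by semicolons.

Asgeir 1/60; Brynja 1/20; Dagny 1/80; Frida 1/40; Jorunn 1/60; Kolbein 1/40; Liv 1/10; Njord 1/2; Oskar 1/40; Ragna 1/20; Sindre 1/20; Solveig 1/10; Tove 1/60; Trygve 1/80

Njord, as surviving spouse, takes 1/2.
The remaining 1/2 passes to Ylva's descendants per stirpes.
The 1/2 is divided into 5 equal shares of 1/10 among Vidar, Solveig, Liv, Magnus, Hallvard.
Vidar predeceased; the 1/10 allotted to Vidar's branch passes to Vidar's issue by representation.
The 1/10 is divided into 2 equal shares of 1/20 among Eirik, Ragna.
Eirik predeceased; the 1/20 allotted to Eirik's branch passes to Eirik's issue by representation.
The 1/20 is divided into 3 equal shares of 1/60 among Tove, Asgeir, Jorunn.
Tove is living and takes 1/60.
Asgeir is living and takes 1/60.
Jorunn is living and takes 1/60.
Ragna is living and takes 1/20.
Solveig is living and takes 1/10.
Liv is living and takes 1/10.
Magnus predeceased; the 1/10 allotted to Magnus's branch passes to Magnus's issue by representation.
The 1/10 is divided into 4 equal shares of 1/40 among Kolbein, Ingeborg, Frida, Oskar.
Kolbein is living and takes 1/40.
Ingeborg predeceased; the 1/40 allotted to Ingeborg's branch passes to Ingeborg's issue by representation.
The 1/40 is divided into 2 equal shares of 1/80 among Trygve, Dagny.
Trygve is living and takes 1/80.
Dagny is living and takes 1/80.
Frida is living and takes 1/40.
Oskar is living and takes 1/40.
Hallvard predeceased; the 1/10 allotted to Hallvard's branch passes to Hallvard's issue by representation.
The 1/10 is divided into 2 equal shares of 1/20 among Brynja, Sindre.
Brynja is living and takes 1/20.
Sindre is living and takes 1/20.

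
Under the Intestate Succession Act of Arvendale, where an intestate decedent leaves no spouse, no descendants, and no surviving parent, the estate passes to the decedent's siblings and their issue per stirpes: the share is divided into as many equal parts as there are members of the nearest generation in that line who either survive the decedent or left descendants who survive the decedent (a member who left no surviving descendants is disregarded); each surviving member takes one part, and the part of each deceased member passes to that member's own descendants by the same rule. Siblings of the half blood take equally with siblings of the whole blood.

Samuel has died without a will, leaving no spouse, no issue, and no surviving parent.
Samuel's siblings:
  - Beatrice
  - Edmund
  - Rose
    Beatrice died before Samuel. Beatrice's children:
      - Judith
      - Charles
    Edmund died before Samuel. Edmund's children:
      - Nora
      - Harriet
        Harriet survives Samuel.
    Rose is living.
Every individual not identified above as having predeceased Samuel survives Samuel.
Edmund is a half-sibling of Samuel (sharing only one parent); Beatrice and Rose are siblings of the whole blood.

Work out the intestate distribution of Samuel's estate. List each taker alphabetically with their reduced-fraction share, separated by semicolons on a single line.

No spouse, descendants, or parent survives, so the estate passes to Samuel's siblings per stirpes.
Half-blood and whole-blood siblings take equally under the stated rule.
The estate is divided into 3 equal shares of 1/3 among Beatrice, Edmund, Rose.
Beatrice predeceased; the 1/3 allotted to Beatrice's branch passes to Beatrice's issue by representation.
The 1/3 is divided into 2 equal shares of 1/6 among Judith, Charles.
Judith is living and takes 1/6.
Charles is living and takes 1/6.
Edmund predeceased; the 1/3 allotted to Edmund's branch passes to Edmund's issue by representation.
The 1/3 is divided into 2 equal shares of 1/6 among Nora, Harriet.
Nora is living and takes 1/6.
Harriet is living and takes 1/6.
Rose is living and takes 1/3.

Charles 1/6; Harriet 1/6; Judith 1/6; Nora 1/6; Rose 1/3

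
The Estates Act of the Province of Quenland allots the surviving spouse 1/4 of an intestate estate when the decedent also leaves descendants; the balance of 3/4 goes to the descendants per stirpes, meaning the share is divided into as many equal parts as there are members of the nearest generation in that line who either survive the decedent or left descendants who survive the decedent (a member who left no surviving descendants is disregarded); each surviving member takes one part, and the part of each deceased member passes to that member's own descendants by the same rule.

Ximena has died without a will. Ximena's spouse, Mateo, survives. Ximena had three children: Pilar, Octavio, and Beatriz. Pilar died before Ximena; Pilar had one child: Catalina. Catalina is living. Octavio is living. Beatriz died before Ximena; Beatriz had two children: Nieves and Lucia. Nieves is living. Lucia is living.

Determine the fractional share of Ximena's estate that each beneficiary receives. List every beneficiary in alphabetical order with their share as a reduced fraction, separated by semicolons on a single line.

Catalina 1/4; Lucia 1/8; Mateo 1/4; Nieves 1/8; Octavio 1/4

Mateo, as surviving spouse, takes 1/4.
The remaining 3/4 passes to Ximena's descendants per stirpes.
The 3/4 is divided into 3 equal shares of 1/4 among Pilar, Octavio, Beatriz.
Pilar predeceased; the 1/4 allotted to Pilar's branch passes to Pilar's issue by representation.
Catalina is the sole taker at this level and receives the full 1/4.
Octavio is living and takes 1/4.
Beatriz predeceased; the 1/4 allotted to Beatriz's branch passes to Beatriz's issue by representation.
The 1/4 is divided into 2 equal shares of 1/8 among Nieves, Lucia.
Nieves is living and takes 1/8.
Lucia is living and takes 1/8.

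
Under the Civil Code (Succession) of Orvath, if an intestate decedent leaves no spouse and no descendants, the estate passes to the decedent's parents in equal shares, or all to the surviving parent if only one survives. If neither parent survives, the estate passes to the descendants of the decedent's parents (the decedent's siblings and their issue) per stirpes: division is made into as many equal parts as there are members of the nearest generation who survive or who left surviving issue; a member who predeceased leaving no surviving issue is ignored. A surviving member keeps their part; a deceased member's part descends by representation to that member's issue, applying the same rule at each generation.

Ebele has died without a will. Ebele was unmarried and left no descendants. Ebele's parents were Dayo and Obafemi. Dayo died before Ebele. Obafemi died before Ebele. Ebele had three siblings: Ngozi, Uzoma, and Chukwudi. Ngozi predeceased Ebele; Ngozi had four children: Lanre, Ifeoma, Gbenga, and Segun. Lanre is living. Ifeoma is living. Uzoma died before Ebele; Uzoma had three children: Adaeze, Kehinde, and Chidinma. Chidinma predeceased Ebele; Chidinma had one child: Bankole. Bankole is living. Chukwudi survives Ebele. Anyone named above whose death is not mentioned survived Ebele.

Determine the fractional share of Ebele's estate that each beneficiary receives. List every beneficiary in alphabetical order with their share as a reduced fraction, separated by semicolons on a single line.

Neither parent survives and there are no descendants, so the estate passes to Ebele's siblings and their issue per stirpes.
The estate is divided into 3 equal shares of 1/3 among Ngozi, Uzoma, Chukwudi.
Ngozi predeceased; the 1/3 allotted to Ngozi's branch passes to Ngozi's issue by representation.
The 1/3 is divided into 4 equal shares of 1/12 among Lanre, Ifeoma, Gbenga, Segun.
Lanre is living and takes 1/12.
Ifeoma is living and takes 1/12.
Gbenga is living and takes 1/12.
Segun is living and takes 1/12.
Uzoma predeceased; the 1/3 allotted to Uzoma's branch passes to Uzoma's issue by representation.
The 1/3 is divided into 3 equal shares of 1/9 among Adaeze, Kehinde, Chidinma.
Adaeze is living and takes 1/9.
Kehinde is living and takes 1/9.
Chidinma predeceased; the 1/9 allotted to Chidinma's branch passes to Chidinma's issue by representation.
Bankole is the sole taker at this level and receives the full 1/9.
Chukwudi is living and takes 1/3.

Adaeze 1/9; Bankole 1/9; Chukwudi 1/3; Gbenga 1/12; Ifeoma 1/12; Kehinde 1/9; Lanre 1/12; Segun 1/12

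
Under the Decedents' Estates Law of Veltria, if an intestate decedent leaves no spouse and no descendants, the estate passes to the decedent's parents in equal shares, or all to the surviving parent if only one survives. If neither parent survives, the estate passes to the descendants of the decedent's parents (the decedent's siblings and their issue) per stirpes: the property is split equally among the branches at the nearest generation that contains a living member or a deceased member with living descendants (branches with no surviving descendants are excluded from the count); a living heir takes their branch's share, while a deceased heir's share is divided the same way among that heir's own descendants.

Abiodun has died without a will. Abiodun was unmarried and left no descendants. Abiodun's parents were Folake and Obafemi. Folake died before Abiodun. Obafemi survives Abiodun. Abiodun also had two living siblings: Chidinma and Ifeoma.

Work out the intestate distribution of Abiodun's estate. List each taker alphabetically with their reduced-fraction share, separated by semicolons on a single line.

Obafemi 1

Only one parent, Obafemi, survives, so Obafemi takes the entire estate. The siblings take nothing because a surviving parent has priority.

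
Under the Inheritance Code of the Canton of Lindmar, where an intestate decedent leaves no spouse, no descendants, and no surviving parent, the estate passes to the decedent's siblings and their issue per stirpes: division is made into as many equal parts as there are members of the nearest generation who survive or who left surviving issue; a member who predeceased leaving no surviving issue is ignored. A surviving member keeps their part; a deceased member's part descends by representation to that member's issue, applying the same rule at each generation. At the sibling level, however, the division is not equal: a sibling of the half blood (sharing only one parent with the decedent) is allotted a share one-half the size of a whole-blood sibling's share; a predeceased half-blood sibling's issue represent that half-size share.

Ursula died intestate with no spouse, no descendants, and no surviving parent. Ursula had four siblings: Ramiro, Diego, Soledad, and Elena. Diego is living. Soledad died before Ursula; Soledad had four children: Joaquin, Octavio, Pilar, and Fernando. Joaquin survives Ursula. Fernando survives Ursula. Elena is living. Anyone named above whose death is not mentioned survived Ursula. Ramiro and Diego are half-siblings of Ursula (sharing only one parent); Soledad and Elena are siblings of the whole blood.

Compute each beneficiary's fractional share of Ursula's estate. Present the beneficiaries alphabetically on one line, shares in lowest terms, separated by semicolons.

No spouse, descendants, or parent survives, so the estate passes to Ursula's siblings per stirpes.
Half-blood siblings count for one-half the weight of whole-blood siblings at the initial division.
Dividing 1 in proportion to weights (total weight 3): Ramiro (weight 1/2) → 1/6; Diego (weight 1/2) → 1/6; Soledad (weight 1) → 1/3; Elena (weight 1) → 1/3.
Ramiro is living and takes 1/6.
Diego is living and takes 1/6.
Soledad predeceased; the 1/3 allotted to Soledad's branch passes to Soledad's issue by representation.
The 1/3 is divided into 4 equal shares of 1/12 among Joaquin, Octavio, Pilar, Fernando.
Joaquin is living and takes 1/12.
Octavio is living and takes 1/12.
Pilar is living and takes 1/12.
Fernando is living and takes 1/12.
Elena is living and takes 1/3.

Diego 1/6; Elena 1/3; Fernando 1/12; Joaquin 1/12; Octavio 1/12; Pilar 1/12; Ramiro 1/6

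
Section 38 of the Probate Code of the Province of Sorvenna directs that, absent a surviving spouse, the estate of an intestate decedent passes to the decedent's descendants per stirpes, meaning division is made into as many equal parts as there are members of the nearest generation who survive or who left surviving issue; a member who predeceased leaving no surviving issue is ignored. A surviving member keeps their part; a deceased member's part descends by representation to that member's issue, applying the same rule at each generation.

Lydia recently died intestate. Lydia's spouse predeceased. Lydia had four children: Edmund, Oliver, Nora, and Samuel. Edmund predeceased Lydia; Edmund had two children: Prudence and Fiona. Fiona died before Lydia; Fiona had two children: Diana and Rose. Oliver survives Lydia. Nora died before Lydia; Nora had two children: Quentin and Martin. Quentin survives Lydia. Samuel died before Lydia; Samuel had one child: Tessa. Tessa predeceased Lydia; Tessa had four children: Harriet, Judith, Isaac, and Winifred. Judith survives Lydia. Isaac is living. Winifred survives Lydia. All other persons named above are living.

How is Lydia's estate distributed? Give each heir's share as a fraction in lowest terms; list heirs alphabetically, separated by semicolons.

There is no surviving spouse, so the entire estate passes to Lydia's descendants per stirpes.
The estate is divided into 4 equal shares of 1/4 among Edmund, Oliver, Nora, Samuel.
Edmund predeceased; the 1/4 allotted to Edmund's branch passes to Edmund's issue by representation.
The 1/4 is divided into 2 equal shares of 1/8 among Prudence, Fiona.
Prudence is living and takes 1/8.
Fiona predeceased; the 1/8 allotted to Fiona's branch passes to Fiona's issue by representation.
The 1/8 is divided into 2 equal shares of 1/16 among Diana, Rose.
Diana is living and takes 1/16.
Rose is living and takes 1/16.
Oliver is living and takes 1/4.
Nora predeceased; the 1/4 allotted to Nora's branch passes to Nora's issue by representation.
The 1/4 is divided into 2 equal shares of 1/8 among Quentin, Martin.
Quentin is living and takes 1/8.
Martin is living and takes 1/8.
Samuel predeceased; the 1/4 allotted to Samuel's branch passes to Samuel's issue by representation.
Tessa's line is the sole branch at this level, so the full 1/4 passes to Tessa's issue by representation.
The 1/4 is divided into 4 equal shares of 1/16 among Harriet, Judith, Isaac, Winifred.
Harriet is living and takes 1/16.
Judith is living and takes 1/16.
Isaac is living and takes 1/16.
Winifred is living and takes 1/16.

Diana 1/16; Harriet 1/16; Isaac 1/16; Judith 1/16; Martin 1/8; Oliver 1/4; Prudence 1/8; Quentin 1/8; Rose 1/16; Winifred 1/16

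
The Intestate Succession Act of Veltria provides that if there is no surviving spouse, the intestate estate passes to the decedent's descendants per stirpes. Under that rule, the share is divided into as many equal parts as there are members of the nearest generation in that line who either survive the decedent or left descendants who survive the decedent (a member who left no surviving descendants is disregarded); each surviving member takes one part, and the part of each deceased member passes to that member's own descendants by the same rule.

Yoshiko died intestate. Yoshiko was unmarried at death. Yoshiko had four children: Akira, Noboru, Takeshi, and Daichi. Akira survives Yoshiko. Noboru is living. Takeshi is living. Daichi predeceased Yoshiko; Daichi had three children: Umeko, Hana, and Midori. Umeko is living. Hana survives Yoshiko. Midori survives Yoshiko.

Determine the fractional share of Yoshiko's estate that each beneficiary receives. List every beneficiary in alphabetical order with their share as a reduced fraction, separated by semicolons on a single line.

There is no surviving spouse, so the entire estate passes to Yoshiko's descendants per stirpes.
The estate is divided into 4 equal shares of 1/4 among Akira, Noboru, Takeshi, Daichi.
Akira is living and takes 1/4.
Noboru is living and takes 1/4.
Takeshi is living and takes 1/4.
Daichi predeceased; the 1/4 allotted to Daichi's branch passes to Daichi's issue by representation.
The 1/4 is divided into 3 equal shares of 1/12 among Umeko, Hana, Midori.
Umeko is living and takes 1/12.
Hana is living and takes 1/12.
Midori is living and takes 1/12.

Akira 1/4; Hana 1/12; Midori 1/12; Noboru 1/4; Takeshi 1/4; Umeko 1/12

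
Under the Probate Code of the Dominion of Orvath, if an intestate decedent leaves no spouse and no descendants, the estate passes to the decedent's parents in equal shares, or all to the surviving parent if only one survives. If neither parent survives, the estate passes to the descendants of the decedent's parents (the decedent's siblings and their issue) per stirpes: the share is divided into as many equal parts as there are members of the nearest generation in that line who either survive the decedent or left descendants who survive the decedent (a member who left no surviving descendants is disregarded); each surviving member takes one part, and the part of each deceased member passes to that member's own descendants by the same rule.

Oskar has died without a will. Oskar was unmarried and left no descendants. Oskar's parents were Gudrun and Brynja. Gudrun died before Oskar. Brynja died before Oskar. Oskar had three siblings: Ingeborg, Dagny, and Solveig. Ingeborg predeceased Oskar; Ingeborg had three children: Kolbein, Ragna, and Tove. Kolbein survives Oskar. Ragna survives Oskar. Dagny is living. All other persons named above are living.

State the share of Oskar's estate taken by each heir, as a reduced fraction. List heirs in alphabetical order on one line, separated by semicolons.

Dagny 1/3; Kolbein 1/9; Ragna 1/9; Solveig 1/3; Tove 1/9

Neither parent survives and there are no descendants, so the estate passes to Oskar's siblings and their issue per stirpes.
The estate is divided into 3 equal shares of 1/3 among Ingeborg, Dagny, Solveig.
Ingeborg predeceased; the 1/3 allotted to Ingeborg's branch passes to Ingeborg's issue by representation.
The 1/3 is divided into 3 equal shares of 1/9 among Kolbein, Ragna, Tove.
Kolbein is living and takes 1/9.
Ragna is living and takes 1/9.
Tove is living and takes 1/9.
Dagny is living and takes 1/3.
Solveig is living and takes 1/3.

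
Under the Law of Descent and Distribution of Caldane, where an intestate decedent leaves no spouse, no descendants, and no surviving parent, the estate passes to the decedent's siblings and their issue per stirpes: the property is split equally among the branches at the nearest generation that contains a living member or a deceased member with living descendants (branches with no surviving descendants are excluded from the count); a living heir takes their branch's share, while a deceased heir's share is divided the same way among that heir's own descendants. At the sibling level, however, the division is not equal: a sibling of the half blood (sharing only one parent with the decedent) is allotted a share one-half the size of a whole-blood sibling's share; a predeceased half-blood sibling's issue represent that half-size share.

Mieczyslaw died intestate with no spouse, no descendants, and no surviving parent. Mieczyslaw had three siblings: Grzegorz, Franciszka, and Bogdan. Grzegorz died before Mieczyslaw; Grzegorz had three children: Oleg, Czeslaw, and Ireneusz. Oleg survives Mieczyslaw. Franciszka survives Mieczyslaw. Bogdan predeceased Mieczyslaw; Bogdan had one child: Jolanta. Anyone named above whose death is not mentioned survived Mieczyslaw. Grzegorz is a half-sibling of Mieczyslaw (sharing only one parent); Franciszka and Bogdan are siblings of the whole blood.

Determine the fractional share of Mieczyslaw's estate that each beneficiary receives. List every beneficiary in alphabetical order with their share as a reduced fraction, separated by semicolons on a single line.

Czeslaw 1/15; Franciszka 2/5; Ireneusz 1/15; Jolanta 2/5; Oleg 1/15

No spouse, descendants, or parent survives, so the estate passes to Mieczyslaw's siblings per stirpes.
Half-blood siblings count for one-half the weight of whole-blood siblings at the initial division.
Dividing 1 in proportion to weights (total weight 5/2): Grzegorz (weight 1/2) → 1/5; Franciszka (weight 1) → 2/5; Bogdan (weight 1) → 2/5.
Grzegorz predeceased; the 1/5 allotted to Grzegorz's branch passes to Grzegorz's issue by representation.
The 1/5 is divided into 3 equal shares of 1/15 among Oleg, Czeslaw, Ireneusz.
Oleg is living and takes 1/15.
Czeslaw is living and takes 1/15.
Ireneusz is living and takes 1/15.
Franciszka is living and takes 2/5.
Bogdan predeceased; the 2/5 allotted to Bogdan's branch passes to Bogdan's issue by representation.
Jolanta is the sole taker at this level and receives the full 2/5.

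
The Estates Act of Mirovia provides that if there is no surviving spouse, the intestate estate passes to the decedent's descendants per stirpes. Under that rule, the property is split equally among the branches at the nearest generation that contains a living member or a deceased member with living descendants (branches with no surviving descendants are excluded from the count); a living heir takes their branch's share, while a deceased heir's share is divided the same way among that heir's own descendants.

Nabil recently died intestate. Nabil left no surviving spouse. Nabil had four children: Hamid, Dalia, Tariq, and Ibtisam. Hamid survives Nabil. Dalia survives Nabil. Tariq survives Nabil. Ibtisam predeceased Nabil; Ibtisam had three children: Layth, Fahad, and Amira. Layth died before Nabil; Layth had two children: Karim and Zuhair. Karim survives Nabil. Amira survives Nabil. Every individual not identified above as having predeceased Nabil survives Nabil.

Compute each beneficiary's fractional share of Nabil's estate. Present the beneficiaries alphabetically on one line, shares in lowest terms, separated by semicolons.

There is no surviving spouse, so the entire estate passes to Nabil's descendants per stirpes.
The estate is divided into 4 equal shares of 1/4 among Hamid, Dalia, Tariq, Ibtisam.
Hamid is living and takes 1/4.
Dalia is living and takes 1/4.
Tariq is living and takes 1/4.
Ibtisam predeceased; the 1/4 allotted to Ibtisam's branch passes to Ibtisam's issue by representation.
The 1/4 is divided into 3 equal shares of 1/12 among Layth, Fahad, Amira.
Layth predeceased; the 1/12 allotted to Layth's branch passes to Layth's issue by representation.
The 1/12 is divided into 2 equal shares of 1/24 among Karim, Zuhair.
Karim is living and takes 1/24.
Zuhair is living and takes 1/24.
Fahad is living and takes 1/12.
Amira is living and takes 1/12.

Amira 1/12; Dalia 1/4; Fahad 1/12; Hamid 1/4; Karim 1/24; Tariq 1/4; Zuhair 1/24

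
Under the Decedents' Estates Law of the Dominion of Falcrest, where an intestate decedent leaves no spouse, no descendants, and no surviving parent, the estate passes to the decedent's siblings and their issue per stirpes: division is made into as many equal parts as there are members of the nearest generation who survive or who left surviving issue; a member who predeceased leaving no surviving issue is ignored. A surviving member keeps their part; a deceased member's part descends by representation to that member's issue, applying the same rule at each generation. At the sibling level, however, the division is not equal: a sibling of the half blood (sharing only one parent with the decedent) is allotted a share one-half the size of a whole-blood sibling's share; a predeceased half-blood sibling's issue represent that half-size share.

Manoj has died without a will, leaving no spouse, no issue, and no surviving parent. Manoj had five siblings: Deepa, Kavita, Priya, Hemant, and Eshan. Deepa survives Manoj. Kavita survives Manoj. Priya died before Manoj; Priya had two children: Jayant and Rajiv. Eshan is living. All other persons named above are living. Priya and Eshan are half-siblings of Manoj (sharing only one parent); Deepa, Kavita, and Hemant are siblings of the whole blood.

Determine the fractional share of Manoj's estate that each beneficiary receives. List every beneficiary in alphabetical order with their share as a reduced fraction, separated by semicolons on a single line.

No spouse, descendants, or parent survives, so the estate passes to Manoj's siblings per stirpes.
Half-blood siblings count for one-half the weight of whole-blood siblings at the initial division.
Dividing 1 in proportion to weights (total weight 4): Deepa (weight 1) → 1/4; Kavita (weight 1) → 1/4; Priya (weight 1/2) → 1/8; Hemant (weight 1) → 1/4; Eshan (weight 1/2) → 1/8.
Deepa is living and takes 1/4.
Kavita is living and takes 1/4.
Priya predeceased; the 1/8 allotted to Priya's branch passes to Priya's issue by representation.
The 1/8 is divided into 2 equal shares of 1/16 among Jayant, Rajiv.
Jayant is living and takes 1/16.
Rajiv is living and takes 1/16.
Hemant is living and takes 1/4.
Eshan is living and takes 1/8.

Deepa 1/4; Eshan 1/8; Hemant 1/4; Jayant 1/16; Kavita 1/4; Rajiv 1/16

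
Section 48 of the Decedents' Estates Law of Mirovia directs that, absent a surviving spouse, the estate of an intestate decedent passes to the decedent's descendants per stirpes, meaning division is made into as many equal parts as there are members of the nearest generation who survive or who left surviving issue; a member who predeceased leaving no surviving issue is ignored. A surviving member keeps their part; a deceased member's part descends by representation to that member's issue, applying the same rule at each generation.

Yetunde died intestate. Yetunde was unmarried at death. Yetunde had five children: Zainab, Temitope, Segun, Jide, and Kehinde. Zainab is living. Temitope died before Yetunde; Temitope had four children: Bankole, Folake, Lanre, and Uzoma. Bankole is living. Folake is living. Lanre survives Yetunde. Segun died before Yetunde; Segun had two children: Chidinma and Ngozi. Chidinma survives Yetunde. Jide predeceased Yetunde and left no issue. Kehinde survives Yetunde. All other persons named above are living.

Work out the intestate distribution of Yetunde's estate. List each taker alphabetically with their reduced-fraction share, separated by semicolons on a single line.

Bankole 1/16; Chidinma 1/8; Folake 1/16; Kehinde 1/4; Lanre 1/16; Ngozi 1/8; Uzoma 1/16; Zainab 1/4

There is no surviving spouse, so the entire estate passes to Yetunde's descendants per stirpes.
Jide left no surviving issue, so that branch lapses and is disregarded.
The estate is divided into 4 equal shares of 1/4 among Zainab, Temitope, Segun, Kehinde.
Zainab is living and takes 1/4.
Temitope predeceased; the 1/4 allotted to Temitope's branch passes to Temitope's issue by representation.
The 1/4 is divided into 4 equal shares of 1/16 among Bankole, Folake, Lanre, Uzoma.
Bankole is living and takes 1/16.
Folake is living and takes 1/16.
Lanre is living and takes 1/16.
Uzoma is living and takes 1/16.
Segun predeceased; the 1/4 allotted to Segun's branch passes to Segun's issue by representation.
The 1/4 is divided into 2 equal shares of 1/8 among Chidinma, Ngozi.
Chidinma is living and takes 1/8.
Ngozi is living and takes 1/8.
Kehinde is living and takes 1/4.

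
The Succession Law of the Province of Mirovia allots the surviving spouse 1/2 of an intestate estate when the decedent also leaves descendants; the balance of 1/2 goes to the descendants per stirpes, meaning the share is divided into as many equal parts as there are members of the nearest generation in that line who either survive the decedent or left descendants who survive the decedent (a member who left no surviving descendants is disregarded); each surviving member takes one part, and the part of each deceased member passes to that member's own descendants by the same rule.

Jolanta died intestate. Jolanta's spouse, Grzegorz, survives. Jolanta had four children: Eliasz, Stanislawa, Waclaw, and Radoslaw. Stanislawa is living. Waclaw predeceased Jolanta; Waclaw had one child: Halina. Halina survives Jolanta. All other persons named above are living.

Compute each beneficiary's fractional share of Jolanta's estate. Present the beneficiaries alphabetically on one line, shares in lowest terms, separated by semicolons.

Grzegorz, as surviving spouse, takes 1/2.
The remaining 1/2 passes to Jolanta's descendants per stirpes.
The 1/2 is divided into 4 equal shares of 1/8 among Eliasz, Stanislawa, Waclaw, Radoslaw.
Eliasz is living and takes 1/8.
Stanislawa is living and takes 1/8.
Waclaw predeceased; the 1/8 allotted to Waclaw's branch passes to Waclaw's issue by representation.
Halina is the sole taker at this level and receives the full 1/8.
Radoslaw is living and takes 1/8.

Eliasz 1/8; Grzegorz 1/2; Halina 1/8; Radoslaw 1/8; Stanislawa 1/8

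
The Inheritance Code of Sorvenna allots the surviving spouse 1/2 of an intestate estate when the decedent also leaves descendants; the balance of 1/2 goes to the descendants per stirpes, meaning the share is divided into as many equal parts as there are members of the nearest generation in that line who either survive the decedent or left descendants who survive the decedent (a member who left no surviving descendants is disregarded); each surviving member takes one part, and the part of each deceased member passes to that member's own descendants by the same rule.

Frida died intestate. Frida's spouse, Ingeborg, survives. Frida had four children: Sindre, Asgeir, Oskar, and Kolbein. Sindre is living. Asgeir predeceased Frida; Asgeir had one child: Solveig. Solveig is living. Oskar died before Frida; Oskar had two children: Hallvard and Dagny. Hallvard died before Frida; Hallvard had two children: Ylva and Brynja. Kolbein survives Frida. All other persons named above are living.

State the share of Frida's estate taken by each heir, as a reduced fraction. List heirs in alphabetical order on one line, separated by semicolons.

Ingeborg, as surviving spouse, takes 1/2.
The remaining 1/2 passes to Frida's descendants per stirpes.
The 1/2 is divided into 4 equal shares of 1/8 among Sindre, Asgeir, Oskar, Kolbein.
Sindre is living and takes 1/8.
Asgeir predeceased; the 1/8 allotted to Asgeir's branch passes to Asgeir's issue by representation.
Solveig is the sole taker at this level and receives the full 1/8.
Oskar predeceased; the 1/8 allotted to Oskar's branch passes to Oskar's issue by representation.
The 1/8 is divided into 2 equal shares of 1/16 among Hallvard, Dagny.
Hallvard predeceased; the 1/16 allotted to Hallvard's branch passes to Hallvard's issue by representation.
The 1/16 is divided into 2 equal shares of 1/32 among Ylva, Brynja.
Ylva is living and takes 1/32.
Brynja is living and takes 1/32.
Dagny is living and takes 1/16.
Kolbein is living and takes 1/8.

Brynja 1/32; Dagny 1/16; Ingeborg 1/2; Kolbein 1/8; Sindre 1/8; Solveig 1/8; Ylva 1/32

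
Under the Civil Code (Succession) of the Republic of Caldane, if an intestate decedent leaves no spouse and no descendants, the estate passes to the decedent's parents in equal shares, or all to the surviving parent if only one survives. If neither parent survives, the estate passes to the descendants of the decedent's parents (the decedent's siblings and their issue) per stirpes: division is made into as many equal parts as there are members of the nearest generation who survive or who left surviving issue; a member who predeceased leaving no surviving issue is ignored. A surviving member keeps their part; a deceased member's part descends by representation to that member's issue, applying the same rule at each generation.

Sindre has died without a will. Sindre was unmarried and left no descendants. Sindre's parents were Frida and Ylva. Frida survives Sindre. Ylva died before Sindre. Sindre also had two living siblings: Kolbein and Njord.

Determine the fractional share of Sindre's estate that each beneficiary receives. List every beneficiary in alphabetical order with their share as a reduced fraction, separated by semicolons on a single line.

Only one parent, Frida, survives, so Frida takes the entire estate. The siblings take nothing because a surviving parent has priority.

Frida 1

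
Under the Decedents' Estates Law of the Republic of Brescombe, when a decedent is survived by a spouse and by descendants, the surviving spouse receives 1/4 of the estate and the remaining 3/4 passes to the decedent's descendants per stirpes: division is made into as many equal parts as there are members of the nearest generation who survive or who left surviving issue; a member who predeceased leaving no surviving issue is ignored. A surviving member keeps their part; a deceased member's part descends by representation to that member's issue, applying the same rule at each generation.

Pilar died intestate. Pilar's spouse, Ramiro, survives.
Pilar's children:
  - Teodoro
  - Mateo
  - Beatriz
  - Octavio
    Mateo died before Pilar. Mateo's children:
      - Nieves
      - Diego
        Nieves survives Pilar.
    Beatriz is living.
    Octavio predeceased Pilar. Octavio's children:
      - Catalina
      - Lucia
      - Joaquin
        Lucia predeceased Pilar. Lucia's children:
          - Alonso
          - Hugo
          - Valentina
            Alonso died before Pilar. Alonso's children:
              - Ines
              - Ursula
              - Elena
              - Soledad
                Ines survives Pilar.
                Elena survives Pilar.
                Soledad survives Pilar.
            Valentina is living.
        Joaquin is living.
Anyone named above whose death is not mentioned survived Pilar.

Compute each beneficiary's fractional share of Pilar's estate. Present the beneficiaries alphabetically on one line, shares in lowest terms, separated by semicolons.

Beatriz 3/16; Catalina 1/16; Diego 3/32; Elena 1/192; Hugo 1/48; Ines 1/192; Joaquin 1/16; Nieves 3/32; Ramiro 1/4; Soledad 1/192; Teodoro 3/16; Ursula 1/192; Valentina 1/48

Ramiro, as surviving spouse, takes 1/4.
The remaining 3/4 passes to Pilar's descendants per stirpes.
The 3/4 is divided into 4 equal shares of 3/16 among Teodoro, Mateo, Beatriz, Octavio.
Teodoro is living and takes 3/16.
Mateo predeceased; the 3/16 allotted to Mateo's branch passes to Mateo's issue by representation.
The 3/16 is divided into 2 equal shares of 3/32 among Nieves, Diego.
Nieves is living and takes 3/32.
Diego is living and takes 3/32.
Beatriz is living and takes 3/16.
Octavio predeceased; the 3/16 allotted to Octavio's branch passes to Octavio's issue by representation.
The 3/16 is divided into 3 equal shares of 1/16 among Catalina, Lucia, Joaquin.
Catalina is living and takes 1/16.
Lucia predeceased; the 1/16 allotted to Lucia's branch passes to Lucia's issue by representation.
The 1/16 is divided into 3 equal shares of 1/48 among Alonso, Hugo, Valentina.
Alonso predeceased; the 1/48 allotted to Alonso's branch passes to Alonso's issue by representation.
The 1/48 is divided into 4 equal shares of 1/192 among Ines, Ursula, Elena, Soledad.
Ines is living and takes 1/192.
Ursula is living and takes 1/192.
Elena is living and takes 1/192.
Soledad is living and takes 1/192.
Hugo is living and takes 1/48.
Valentina is living and takes 1/48.
Joaquin is living and takes 1/16.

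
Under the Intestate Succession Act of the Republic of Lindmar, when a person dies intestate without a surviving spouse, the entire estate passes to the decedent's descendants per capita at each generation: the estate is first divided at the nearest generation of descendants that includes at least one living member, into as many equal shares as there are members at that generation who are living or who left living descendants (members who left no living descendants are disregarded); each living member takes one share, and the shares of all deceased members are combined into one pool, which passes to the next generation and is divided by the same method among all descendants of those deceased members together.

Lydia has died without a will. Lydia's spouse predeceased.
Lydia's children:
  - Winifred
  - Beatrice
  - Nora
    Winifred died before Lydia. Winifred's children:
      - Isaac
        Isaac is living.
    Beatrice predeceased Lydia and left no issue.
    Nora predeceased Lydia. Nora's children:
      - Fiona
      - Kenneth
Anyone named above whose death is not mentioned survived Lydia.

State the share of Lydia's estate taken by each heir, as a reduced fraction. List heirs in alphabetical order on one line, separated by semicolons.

There is no surviving spouse, so the entire estate passes to Lydia's descendants per capita at each generation.
No one at generation 1 (Winifred, Nora) is living; moving to the next generation.
At generation 2 (Isaac, Fiona, Kenneth) there are 3 shares of (1)/3 = 1/3 each.
Living: Isaac, Fiona, and Kenneth — each takes 1/3.

Fiona 1/3; Isaac 1/3; Kenneth 1/3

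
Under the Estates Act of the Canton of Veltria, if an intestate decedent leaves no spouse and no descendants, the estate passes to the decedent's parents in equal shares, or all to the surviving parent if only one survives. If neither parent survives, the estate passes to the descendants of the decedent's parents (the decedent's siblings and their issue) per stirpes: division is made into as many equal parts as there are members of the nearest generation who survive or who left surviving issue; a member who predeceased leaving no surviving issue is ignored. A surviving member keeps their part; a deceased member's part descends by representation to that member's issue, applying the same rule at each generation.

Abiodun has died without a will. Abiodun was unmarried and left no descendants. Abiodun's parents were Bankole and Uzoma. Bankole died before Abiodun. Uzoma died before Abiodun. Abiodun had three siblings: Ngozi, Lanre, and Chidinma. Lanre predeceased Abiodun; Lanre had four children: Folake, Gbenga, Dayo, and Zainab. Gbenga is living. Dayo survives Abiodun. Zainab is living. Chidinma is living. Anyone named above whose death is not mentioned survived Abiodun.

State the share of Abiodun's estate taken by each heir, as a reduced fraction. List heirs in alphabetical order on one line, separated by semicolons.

Chidinma 1/3; Dayo 1/12; Folake 1/12; Gbenga 1/12; Ngozi 1/3; Zainab 1/12

Neither parent survives and there are no descendants, so the estate passes to Abiodun's siblings and their issue per stirpes.
The estate is divided into 3 equal shares of 1/3 among Ngozi, Lanre, Chidinma.
Ngozi is living and takes 1/3.
Lanre predeceased; the 1/3 allotted to Lanre's branch passes to Lanre's issue by representation.
The 1/3 is divided into 4 equal shares of 1/12 among Folake, Gbenga, Dayo, Zainab.
Folake is living and takes 1/12.
Gbenga is living and takes 1/12.
Dayo is living and takes 1/12.
Zainab is living and takes 1/12.
Chidinma is living and takes 1/3.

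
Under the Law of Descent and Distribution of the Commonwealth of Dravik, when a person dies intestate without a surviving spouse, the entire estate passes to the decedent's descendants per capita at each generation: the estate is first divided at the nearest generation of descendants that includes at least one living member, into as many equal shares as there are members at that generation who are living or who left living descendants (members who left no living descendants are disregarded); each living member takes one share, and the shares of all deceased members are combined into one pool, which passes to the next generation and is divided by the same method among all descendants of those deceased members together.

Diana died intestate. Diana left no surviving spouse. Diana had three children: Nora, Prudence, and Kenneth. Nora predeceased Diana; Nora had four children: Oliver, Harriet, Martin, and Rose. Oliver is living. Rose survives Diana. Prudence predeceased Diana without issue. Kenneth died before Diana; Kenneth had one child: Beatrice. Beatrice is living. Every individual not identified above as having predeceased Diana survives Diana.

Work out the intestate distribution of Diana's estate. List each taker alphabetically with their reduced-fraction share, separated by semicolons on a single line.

Beatrice 1/5; Harriet 1/5; Martin 1/5; Oliver 1/5; Rose 1/5

There is no surviving spouse, so the entire estate passes to Diana's descendants per capita at each generation.
No one at generation 1 (Nora, Kenneth) is living; moving to the next generation.
At generation 2 (Oliver, Harriet, Martin, Rose, Beatrice) there are 5 shares of (1)/5 = 1/5 each.
Living: Oliver, Harriet, Martin, Rose, and Beatrice — each takes 1/5.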